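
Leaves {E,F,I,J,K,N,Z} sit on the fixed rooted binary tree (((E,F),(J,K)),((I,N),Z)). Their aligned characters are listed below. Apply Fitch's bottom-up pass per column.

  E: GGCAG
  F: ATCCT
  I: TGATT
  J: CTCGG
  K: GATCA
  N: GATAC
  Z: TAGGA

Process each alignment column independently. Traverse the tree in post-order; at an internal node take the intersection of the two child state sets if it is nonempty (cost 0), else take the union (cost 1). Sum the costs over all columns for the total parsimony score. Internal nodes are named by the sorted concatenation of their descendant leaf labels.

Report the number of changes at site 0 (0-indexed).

4

[col 0] EF: children E:{G}, F:{A} ∪→ {A,G}; cost 1
[col 0] JK: children J:{C}, K:{G} ∪→ {C,G}; cost 1
[col 0] EFJK: children EF:{A,G}, JK:{C,G} ∩→ {G}; cost 0
[col 0] IN: children I:{T}, N:{G} ∪→ {G,T}; cost 1
[col 0] INZ: children IN:{G,T}, Z:{T} ∩→ {T}; cost 0
[col 0] EFIJKNZ: children EFJK:{G}, INZ:{T} ∪→ {G,T}; cost 1
[col 1] EF: children E:{G}, F:{T} ∪→ {G,T}; cost 1
[col 1] JK: children J:{T}, K:{A} ∪→ {A,T}; cost 1
[col 1] EFJK: children EF:{G,T}, JK:{A,T} ∩→ {T}; cost 0
[col 1] IN: children I:{G}, N:{A} ∪→ {A,G}; cost 1
[col 1] INZ: children IN:{A,G}, Z:{A} ∩→ {A}; cost 0
[col 1] EFIJKNZ: children EFJK:{T}, INZ:{A} ∪→ {A,T}; cost 1
[col 2] EF: children E:{C}, F:{C} ∩→ {C}; cost 0
[col 2] JK: children J:{C}, K:{T} ∪→ {C,T}; cost 1
[col 2] EFJK: children EF:{C}, JK:{C,T} ∩→ {C}; cost 0
[col 2] IN: children I:{A}, N:{T} ∪→ {A,T}; cost 1
[col 2] INZ: children IN:{A,T}, Z:{G} ∪→ {A,G,T}; cost 1
[col 2] EFIJKNZ: children EFJK:{C}, INZ:{A,G,T} ∪→ {A,C,G,T}; cost 1
[col 3] EF: children E:{A}, F:{C} ∪→ {A,C}; cost 1
[col 3] JK: children J:{G}, K:{C} ∪→ {C,G}; cost 1
[col 3] EFJK: children EF:{A,C}, JK:{C,G} ∩→ {C}; cost 0
[col 3] IN: children I:{T}, N:{A} ∪→ {A,T}; cost 1
[col 3] INZ: children IN:{A,T}, Z:{G} ∪→ {A,G,T}; cost 1
[col 3] EFIJKNZ: children EFJK:{C}, INZ:{A,G,T} ∪→ {A,C,G,T}; cost 1
[col 4] EF: children E:{G}, F:{T} ∪→ {G,T}; cost 1
[col 4] JK: children J:{G}, K:{A} ∪→ {A,G}; cost 1
[col 4] EFJK: children EF:{G,T}, JK:{A,G} ∩→ {G}; cost 0
[col 4] IN: children I:{T}, N:{C} ∪→ {C,T}; cost 1
[col 4] INZ: children IN:{C,T}, Z:{A} ∪→ {A,C,T}; cost 1
[col 4] EFIJKNZ: children EFJK:{G}, INZ:{A,C,T} ∪→ {A,C,G,T}; cost 1
per-site changes: [4, 4, 4, 5, 5]; total = 22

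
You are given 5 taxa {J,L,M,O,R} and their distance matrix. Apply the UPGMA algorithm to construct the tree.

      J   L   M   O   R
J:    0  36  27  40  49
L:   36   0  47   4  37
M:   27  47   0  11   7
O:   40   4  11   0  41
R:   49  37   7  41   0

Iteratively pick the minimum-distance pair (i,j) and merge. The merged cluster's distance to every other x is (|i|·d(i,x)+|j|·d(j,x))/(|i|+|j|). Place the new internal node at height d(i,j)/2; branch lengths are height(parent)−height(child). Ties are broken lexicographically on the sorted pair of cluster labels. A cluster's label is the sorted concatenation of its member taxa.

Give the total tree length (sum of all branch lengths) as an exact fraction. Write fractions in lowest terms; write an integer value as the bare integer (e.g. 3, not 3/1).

1. join L+O (d=4) ⇒ LO; edges |L|=2, |O|=2
  updated: d(J,LO)=38, d(LO,M)=29, d(LO,R)=39
2. join M+R (d=7) ⇒ MR; edges |M|=7/2, |R|=7/2
  updated: d(J,MR)=38, d(LO,MR)=34
3. join LO+MR (d=34) ⇒ LMOR; edges |LO|=15, |MR|=27/2
  updated: d(J,LMOR)=38
4. join J+LMOR (d=38) ⇒ JLMOR; edges |J|=19, |LMOR|=2
final tree: (J:19,((L:2,O:2):15,(M:7/2,R:7/2):27/2):2)
total length: 121/2

121/2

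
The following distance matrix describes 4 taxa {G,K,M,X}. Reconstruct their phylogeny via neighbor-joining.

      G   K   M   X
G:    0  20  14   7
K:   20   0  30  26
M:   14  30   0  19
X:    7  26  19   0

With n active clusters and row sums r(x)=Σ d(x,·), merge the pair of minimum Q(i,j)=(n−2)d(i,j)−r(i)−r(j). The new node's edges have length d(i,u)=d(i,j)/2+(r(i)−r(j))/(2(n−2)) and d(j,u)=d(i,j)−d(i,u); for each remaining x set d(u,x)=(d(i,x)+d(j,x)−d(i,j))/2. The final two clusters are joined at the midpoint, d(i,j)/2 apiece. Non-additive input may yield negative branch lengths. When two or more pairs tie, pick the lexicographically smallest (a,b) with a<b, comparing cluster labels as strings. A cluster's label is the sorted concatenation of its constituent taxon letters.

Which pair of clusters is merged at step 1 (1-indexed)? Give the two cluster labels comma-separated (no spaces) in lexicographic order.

1. join G+X (d=7, Q=-79) ⇒ GX; edges |G|=3/4, |X|=25/4
  updated: d(GX,K)=39/2, d(GX,M)=13
2. join GX+K (d=39/2, Q=-125/2) ⇒ GKX; edges |GX|=5/4, |K|=73/4
  updated: d(GKX,M)=47/4
3. join GKX+M (d=47/4) ⇒ GKMX; edges |GKX|=47/8, |M|=47/8
final tree: (((G:3/4,X:25/4):5/4,K:73/4):47/8,M:47/8)
total length: 153/4

G,X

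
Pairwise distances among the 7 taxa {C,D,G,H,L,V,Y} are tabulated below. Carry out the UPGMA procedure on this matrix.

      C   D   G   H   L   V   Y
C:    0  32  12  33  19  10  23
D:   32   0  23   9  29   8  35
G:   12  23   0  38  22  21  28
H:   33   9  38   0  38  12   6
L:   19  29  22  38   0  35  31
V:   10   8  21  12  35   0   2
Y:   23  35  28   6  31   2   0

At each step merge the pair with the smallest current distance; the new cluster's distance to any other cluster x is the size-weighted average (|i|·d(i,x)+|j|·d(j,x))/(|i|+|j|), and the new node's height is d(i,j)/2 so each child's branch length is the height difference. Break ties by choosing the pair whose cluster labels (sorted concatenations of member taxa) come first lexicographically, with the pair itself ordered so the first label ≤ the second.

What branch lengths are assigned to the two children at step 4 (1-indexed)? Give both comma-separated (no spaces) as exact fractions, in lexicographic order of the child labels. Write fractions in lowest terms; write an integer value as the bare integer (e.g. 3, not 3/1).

1. join V+Y (d=2) ⇒ VY; edges |V|=1, |Y|=1
  updated: d(C,VY)=33/2, d(D,VY)=43/2, d(G,VY)=49/2, d(H,VY)=9, d(L,VY)=33
2. join D+H (d=9) ⇒ DH; edges |D|=9/2, |H|=9/2
  updated: d(C,DH)=65/2, d(DH,G)=61/2, d(DH,L)=67/2, d(DH,VY)=61/4
3. join C+G (d=12) ⇒ CG; edges |C|=6, |G|=6
  updated: d(CG,DH)=63/2, d(CG,L)=41/2, d(CG,VY)=41/2
4. join DH+VY (d=61/4) ⇒ DHVY; edges |DH|=25/8, |VY|=53/8
  updated: d(CG,DHVY)=26, d(DHVY,L)=133/4
5. join CG+L (d=41/2) ⇒ CGL; edges |CG|=17/4, |L|=41/4
  updated: d(CGL,DHVY)=341/12
6. join CGL+DHVY (d=341/12) ⇒ CDGHLVY; edges |CGL|=95/24, |DHVY|=79/12
final tree: (((C:6,G:6):17/4,L:41/4):95/24,((D:9/2,H:9/2):25/8,(V:1,Y:1):53/8):79/12)
total length: 1387/24

25/8,53/8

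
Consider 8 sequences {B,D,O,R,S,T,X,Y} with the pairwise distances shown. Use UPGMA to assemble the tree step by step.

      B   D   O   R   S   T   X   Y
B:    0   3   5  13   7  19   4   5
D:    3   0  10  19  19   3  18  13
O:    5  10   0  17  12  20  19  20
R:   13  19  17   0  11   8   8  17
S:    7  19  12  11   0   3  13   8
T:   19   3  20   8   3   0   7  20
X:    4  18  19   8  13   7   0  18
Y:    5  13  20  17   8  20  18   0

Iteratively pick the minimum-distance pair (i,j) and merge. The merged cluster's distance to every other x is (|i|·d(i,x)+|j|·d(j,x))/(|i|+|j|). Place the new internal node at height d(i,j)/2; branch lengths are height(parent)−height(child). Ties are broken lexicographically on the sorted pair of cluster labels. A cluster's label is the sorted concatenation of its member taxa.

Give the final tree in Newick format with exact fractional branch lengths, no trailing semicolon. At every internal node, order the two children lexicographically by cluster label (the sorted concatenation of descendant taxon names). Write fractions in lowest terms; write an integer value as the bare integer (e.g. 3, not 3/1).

step 1: merge (B,D) at d=3; branch lengths B→3/2, D→3/2; new cluster BD
  updated: d(BD,O)=15/2, d(BD,R)=16, d(BD,S)=13, d(BD,T)=11, d(BD,X)=11, d(BD,Y)=9
step 2: merge (S,T) at d=3; branch lengths S→3/2, T→3/2; new cluster ST
  updated: d(BD,ST)=12, d(O,ST)=16, d(R,ST)=19/2, d(ST,X)=10, d(ST,Y)=14
step 3: merge (BD,O) at d=15/2; branch lengths BD→9/4, O→15/4; new cluster BDO
  updated: d(BDO,R)=49/3, d(BDO,ST)=40/3, d(BDO,X)=41/3, d(BDO,Y)=38/3
step 4: merge (R,X) at d=8; branch lengths R→4, X→4; new cluster RX
  updated: d(BDO,RX)=15, d(RX,ST)=39/4, d(RX,Y)=35/2
step 5: merge (RX,ST) at d=39/4; branch lengths RX→7/8, ST→27/8; new cluster RSTX
  updated: d(BDO,RSTX)=85/6, d(RSTX,Y)=63/4
step 6: merge (BDO,Y) at d=38/3; branch lengths BDO→31/12, Y→19/3; new cluster BDOY
  updated: d(BDOY,RSTX)=233/16
step 7: merge (BDOY,RSTX) at d=233/16; branch lengths BDOY→91/96, RSTX→77/32; new cluster BDORSTXY
final tree: ((((B:3/2,D:3/2):9/4,O:15/4):31/12,Y:19/3):91/96,((R:4,X:4):7/8,(S:3/2,T:3/2):27/8):77/32)
total length: 1753/48

((((B:3/2,D:3/2):9/4,O:15/4):31/12,Y:19/3):91/96,((R:4,X:4):7/8,(S:3/2,T:3/2):27/8):77/32)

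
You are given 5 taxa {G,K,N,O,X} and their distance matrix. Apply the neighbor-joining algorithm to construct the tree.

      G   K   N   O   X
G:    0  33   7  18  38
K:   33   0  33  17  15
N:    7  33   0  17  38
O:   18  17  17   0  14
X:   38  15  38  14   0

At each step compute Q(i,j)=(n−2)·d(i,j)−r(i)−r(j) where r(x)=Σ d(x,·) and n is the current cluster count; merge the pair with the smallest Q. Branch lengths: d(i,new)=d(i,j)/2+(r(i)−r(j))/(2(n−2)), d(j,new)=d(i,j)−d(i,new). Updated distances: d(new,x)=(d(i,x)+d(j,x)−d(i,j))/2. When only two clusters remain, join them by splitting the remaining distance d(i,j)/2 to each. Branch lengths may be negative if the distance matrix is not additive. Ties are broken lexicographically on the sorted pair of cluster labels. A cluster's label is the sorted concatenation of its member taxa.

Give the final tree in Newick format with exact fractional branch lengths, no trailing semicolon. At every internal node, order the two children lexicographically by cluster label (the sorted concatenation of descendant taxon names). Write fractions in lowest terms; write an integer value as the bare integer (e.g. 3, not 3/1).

((((G:11/3,N:10/3):61/4,O:-5/4):37/4,K:7):4,X:4)

1. join G+N (d=7, Q=-170) ⇒ GN; edges |G|=11/3, |N|=10/3
  updated: d(GN,K)=59/2, d(GN,O)=14, d(GN,X)=69/2
2. join GN+O (d=14, Q=-95) ⇒ GNO; edges |GN|=61/4, |O|=-5/4
  updated: d(GNO,K)=65/4, d(GNO,X)=69/4
3. join GNO+K (d=65/4, Q=-97/2) ⇒ GKNO; edges |GNO|=37/4, |K|=7
  updated: d(GKNO,X)=8
4. join GKNO+X (d=8) ⇒ GKNOX; edges |GKNO|=4, |X|=4
final tree: ((((G:11/3,N:10/3):61/4,O:-5/4):37/4,K:7):4,X:4)
total length: 181/4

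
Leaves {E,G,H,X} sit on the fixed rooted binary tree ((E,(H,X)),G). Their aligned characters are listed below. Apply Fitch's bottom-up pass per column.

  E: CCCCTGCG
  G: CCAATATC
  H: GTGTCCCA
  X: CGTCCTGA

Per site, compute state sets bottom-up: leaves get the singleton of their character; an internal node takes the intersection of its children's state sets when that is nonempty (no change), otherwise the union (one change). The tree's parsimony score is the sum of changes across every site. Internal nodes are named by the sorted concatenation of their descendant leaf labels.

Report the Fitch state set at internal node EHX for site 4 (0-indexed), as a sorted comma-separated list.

C,T

HX@0: {G} ∪ {C} = {C,G} (union, +1)
EHX@0: {C} ∩ {C,G} = {C} (intersection, +0)
EGHX@0: {C} ∩ {C} = {C} (intersection, +0)
HX@1: {T} ∪ {G} = {G,T} (union, +1)
EHX@1: {C} ∪ {G,T} = {C,G,T} (union, +1)
EGHX@1: {C,G,T} ∩ {C} = {C} (intersection, +0)
HX@2: {G} ∪ {T} = {G,T} (union, +1)
EHX@2: {C} ∪ {G,T} = {C,G,T} (union, +1)
EGHX@2: {C,G,T} ∪ {A} = {A,C,G,T} (union, +1)
HX@3: {T} ∪ {C} = {C,T} (union, +1)
EHX@3: {C} ∩ {C,T} = {C} (intersection, +0)
EGHX@3: {C} ∪ {A} = {A,C} (union, +1)
HX@4: {C} ∩ {C} = {C} (intersection, +0)
EHX@4: {T} ∪ {C} = {C,T} (union, +1)
EGHX@4: {C,T} ∩ {T} = {T} (intersection, +0)
HX@5: {C} ∪ {T} = {C,T} (union, +1)
EHX@5: {G} ∪ {C,T} = {C,G,T} (union, +1)
EGHX@5: {C,G,T} ∪ {A} = {A,C,G,T} (union, +1)
HX@6: {C} ∪ {G} = {C,G} (union, +1)
EHX@6: {C} ∩ {C,G} = {C} (intersection, +0)
EGHX@6: {C} ∪ {T} = {C,T} (union, +1)
HX@7: {A} ∩ {A} = {A} (intersection, +0)
EHX@7: {G} ∪ {A} = {A,G} (union, +1)
EGHX@7: {A,G} ∪ {C} = {A,C,G} (union, +1)
per-site changes: [1, 2, 3, 2, 1, 3, 2, 2]; total = 16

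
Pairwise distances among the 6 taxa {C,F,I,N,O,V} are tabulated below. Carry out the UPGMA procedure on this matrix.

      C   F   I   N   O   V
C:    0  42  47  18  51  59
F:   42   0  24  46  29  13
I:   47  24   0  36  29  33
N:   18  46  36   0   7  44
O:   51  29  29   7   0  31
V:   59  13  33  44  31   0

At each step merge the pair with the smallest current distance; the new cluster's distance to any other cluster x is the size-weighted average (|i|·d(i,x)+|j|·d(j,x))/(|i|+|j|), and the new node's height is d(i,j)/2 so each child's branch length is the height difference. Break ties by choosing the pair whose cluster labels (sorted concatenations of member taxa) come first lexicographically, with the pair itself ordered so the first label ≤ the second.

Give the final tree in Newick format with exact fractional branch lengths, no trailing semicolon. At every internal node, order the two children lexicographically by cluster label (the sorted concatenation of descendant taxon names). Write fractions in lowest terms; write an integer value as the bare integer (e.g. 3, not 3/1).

iteration 1: select N,O (d=7); attach at lengths (7/2, 7/2); label the merged cluster NO
  updated: d(C,NO)=69/2, d(F,NO)=75/2, d(I,NO)=65/2, d(NO,V)=75/2
iteration 2: select F,V (d=13); attach at lengths (13/2, 13/2); label the merged cluster FV
  updated: d(C,FV)=101/2, d(FV,I)=57/2, d(FV,NO)=75/2
iteration 3: select FV,I (d=57/2); attach at lengths (31/4, 57/4); label the merged cluster FIV
  updated: d(C,FIV)=148/3, d(FIV,NO)=215/6
iteration 4: select C,NO (d=69/2); attach at lengths (69/4, 55/4); label the merged cluster CNO
  updated: d(CNO,FIV)=121/3
iteration 5: select CNO,FIV (d=121/3); attach at lengths (35/12, 71/12); label the merged cluster CFINOV
final tree: ((C:69/4,(N:7/2,O:7/2):55/4):35/12,((F:13/2,V:13/2):31/4,I:57/4):71/12)
total length: 491/6

((C:69/4,(N:7/2,O:7/2):55/4):35/12,((F:13/2,V:13/2):31/4,I:57/4):71/12)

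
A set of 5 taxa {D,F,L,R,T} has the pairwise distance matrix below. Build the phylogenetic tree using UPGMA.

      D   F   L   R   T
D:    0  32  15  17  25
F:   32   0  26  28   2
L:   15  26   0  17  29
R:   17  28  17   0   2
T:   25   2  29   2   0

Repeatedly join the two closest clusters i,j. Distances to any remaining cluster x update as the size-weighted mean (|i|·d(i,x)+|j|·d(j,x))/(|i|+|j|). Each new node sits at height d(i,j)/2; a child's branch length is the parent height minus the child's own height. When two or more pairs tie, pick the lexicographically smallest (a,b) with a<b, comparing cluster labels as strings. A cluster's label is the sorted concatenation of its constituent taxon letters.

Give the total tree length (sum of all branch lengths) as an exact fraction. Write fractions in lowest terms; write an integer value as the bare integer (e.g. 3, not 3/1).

121/3

iteration 1: select F,T (d=2); attach at lengths (1, 1); label the merged cluster FT
  updated: d(D,FT)=57/2, d(FT,L)=55/2, d(FT,R)=15
iteration 2: select D,L (d=15); attach at lengths (15/2, 15/2); label the merged cluster DL
  updated: d(DL,FT)=28, d(DL,R)=17
iteration 3: select FT,R (d=15); attach at lengths (13/2, 15/2); label the merged cluster FRT
  updated: d(DL,FRT)=73/3
iteration 4: select DL,FRT (d=73/3); attach at lengths (14/3, 14/3); label the merged cluster DFLRT
final tree: ((D:15/2,L:15/2):14/3,((F:1,T:1):13/2,R:15/2):14/3)
total length: 121/3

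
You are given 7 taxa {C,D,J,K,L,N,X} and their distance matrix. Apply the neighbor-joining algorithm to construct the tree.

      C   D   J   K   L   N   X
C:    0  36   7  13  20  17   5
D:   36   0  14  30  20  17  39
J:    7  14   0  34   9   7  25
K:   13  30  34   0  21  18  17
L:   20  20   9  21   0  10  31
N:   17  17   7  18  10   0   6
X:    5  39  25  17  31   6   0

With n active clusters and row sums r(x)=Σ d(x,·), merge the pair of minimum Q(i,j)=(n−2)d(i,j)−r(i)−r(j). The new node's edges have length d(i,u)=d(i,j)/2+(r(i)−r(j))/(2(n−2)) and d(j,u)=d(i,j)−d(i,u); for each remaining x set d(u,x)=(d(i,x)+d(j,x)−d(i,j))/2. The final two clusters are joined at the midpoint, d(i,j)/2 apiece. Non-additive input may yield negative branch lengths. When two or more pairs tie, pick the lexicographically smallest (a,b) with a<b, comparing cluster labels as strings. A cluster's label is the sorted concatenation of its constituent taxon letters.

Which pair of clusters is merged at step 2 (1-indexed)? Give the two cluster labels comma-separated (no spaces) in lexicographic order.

1. join C+X (d=5, Q=-196) ⇒ CX; edges |C|=0, |X|=5
  updated: d(CX,D)=35, d(CX,J)=27/2, d(CX,K)=25/2, d(CX,L)=23, d(CX,N)=9
2. join CX+K (d=25/2, Q=-317/2) ⇒ CKX; edges |CX|=55/16, |K|=145/16
  updated: d(CKX,D)=105/4, d(CKX,J)=35/2, d(CKX,L)=63/4, d(CKX,N)=29/4
3. join CKX+N (d=29/4, Q=-345/4) ⇒ CKNX; edges |CKX|=63/8, |N|=-5/8
  updated: d(CKNX,D)=18, d(CKNX,J)=69/8, d(CKNX,L)=37/4
4. join CKNX+L (d=37/4, Q=-445/8) ⇒ CKLNX; edges |CKNX|=129/32, |L|=167/32
  updated: d(CKLNX,D)=115/8, d(CKLNX,J)=67/16
5. join CKLNX+D (d=115/8, Q=-521/16) ⇒ CDKLNX; edges |CKLNX|=73/32, |D|=387/32
  updated: d(CDKLNX,J)=61/32
6. join CDKLNX+J (d=61/32) ⇒ CDJKLNX; edges |CDKLNX|=61/64, |J|=61/64
final tree: ((((((C:0,X:5):55/16,K:145/16):63/8,N:-5/8):129/32,L:167/32):73/32,D:387/32):61/64,J:61/64)
total length: 1609/32

CX,K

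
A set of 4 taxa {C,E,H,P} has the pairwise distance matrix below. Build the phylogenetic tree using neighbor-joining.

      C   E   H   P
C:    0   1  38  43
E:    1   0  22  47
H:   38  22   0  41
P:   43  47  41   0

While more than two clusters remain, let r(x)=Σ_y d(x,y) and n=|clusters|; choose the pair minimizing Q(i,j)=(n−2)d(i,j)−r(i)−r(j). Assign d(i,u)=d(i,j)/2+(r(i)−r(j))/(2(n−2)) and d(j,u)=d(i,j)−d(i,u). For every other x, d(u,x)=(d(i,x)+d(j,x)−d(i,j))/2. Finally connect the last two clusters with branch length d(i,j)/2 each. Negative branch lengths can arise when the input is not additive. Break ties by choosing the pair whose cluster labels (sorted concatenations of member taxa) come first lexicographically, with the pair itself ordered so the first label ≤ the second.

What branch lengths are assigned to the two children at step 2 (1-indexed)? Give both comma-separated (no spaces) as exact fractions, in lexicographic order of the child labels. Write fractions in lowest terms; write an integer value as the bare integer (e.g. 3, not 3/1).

1. join C+E (d=1, Q=-150) ⇒ CE; edges |C|=7/2, |E|=-5/2
  updated: d(CE,H)=59/2, d(CE,P)=89/2
2. join CE+H (d=59/2, Q=-115) ⇒ CEH; edges |CE|=33/2, |H|=13
  updated: d(CEH,P)=28
3. join CEH+P (d=28) ⇒ CEHP; edges |CEH|=14, |P|=14
final tree: (((C:7/2,E:-5/2):33/2,H:13):14,P:14)
total length: 117/2

33/2,13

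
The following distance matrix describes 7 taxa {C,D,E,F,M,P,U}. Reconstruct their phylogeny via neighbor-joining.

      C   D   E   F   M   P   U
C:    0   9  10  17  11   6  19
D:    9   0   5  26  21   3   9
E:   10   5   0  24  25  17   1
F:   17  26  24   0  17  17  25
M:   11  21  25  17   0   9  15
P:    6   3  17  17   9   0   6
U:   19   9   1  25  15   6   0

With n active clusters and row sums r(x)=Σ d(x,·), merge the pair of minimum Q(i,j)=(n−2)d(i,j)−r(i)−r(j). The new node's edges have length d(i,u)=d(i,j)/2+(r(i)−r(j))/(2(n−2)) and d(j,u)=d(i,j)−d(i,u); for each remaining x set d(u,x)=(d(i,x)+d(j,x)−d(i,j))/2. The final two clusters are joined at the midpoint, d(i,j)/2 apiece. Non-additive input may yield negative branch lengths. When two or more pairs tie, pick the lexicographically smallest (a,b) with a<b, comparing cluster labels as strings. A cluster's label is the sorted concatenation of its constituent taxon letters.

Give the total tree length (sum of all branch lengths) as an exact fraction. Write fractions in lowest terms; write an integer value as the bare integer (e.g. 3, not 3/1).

1169/32

1. join E+U (d=1, Q=-152) ⇒ EU; edges |E|=6/5, |U|=-1/5
  updated: d(C,EU)=14, d(D,EU)=13/2, d(EU,F)=24, d(EU,M)=39/2, d(EU,P)=11
2. join D+EU (d=13/2, Q=-229/2) ⇒ DEU; edges |D|=33/16, |EU|=71/16
  updated: d(C,DEU)=33/4, d(DEU,F)=87/4, d(DEU,M)=17, d(DEU,P)=15/4
3. join F+M (d=17, Q=-303/4) ⇒ FM; edges |F|=93/8, |M|=43/8
  updated: d(C,FM)=11/2, d(DEU,FM)=87/8, d(FM,P)=9/2
4. join C+FM (d=11/2, Q=-237/8) ⇒ CFM; edges |C|=79/32, |FM|=97/32
  updated: d(CFM,DEU)=109/16, d(CFM,P)=5/2
5. join CFM+DEU (d=109/16, Q=-209/16) ⇒ CDEFMU; edges |CFM|=89/32, |DEU|=129/32
  updated: d(CDEFMU,P)=-9/32
6. join CDEFMU+P (d=-9/32) ⇒ CDEFMPU; edges |CDEFMU|=-9/64, |P|=-9/64
final tree: (((C:79/32,(F:93/8,M:43/8):97/32):89/32,(D:33/16,(E:6/5,U:-1/5):71/16):129/32):-9/64,P:-9/64)
total length: 1169/32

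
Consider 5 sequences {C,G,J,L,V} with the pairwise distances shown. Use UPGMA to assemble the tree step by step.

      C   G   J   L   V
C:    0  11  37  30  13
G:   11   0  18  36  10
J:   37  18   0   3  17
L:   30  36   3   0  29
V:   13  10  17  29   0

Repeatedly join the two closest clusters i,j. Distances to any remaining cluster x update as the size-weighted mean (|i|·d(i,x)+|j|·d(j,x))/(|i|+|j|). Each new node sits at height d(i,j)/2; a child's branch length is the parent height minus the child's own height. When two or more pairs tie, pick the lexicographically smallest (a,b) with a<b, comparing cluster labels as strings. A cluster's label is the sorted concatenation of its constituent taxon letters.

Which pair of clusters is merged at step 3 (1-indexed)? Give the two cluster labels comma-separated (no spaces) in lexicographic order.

C,GV

step 1: merge (J,L) at d=3; branch lengths J→3/2, L→3/2; new cluster JL
  updated: d(C,JL)=67/2, d(G,JL)=27, d(JL,V)=23
step 2: merge (G,V) at d=10; branch lengths G→5, V→5; new cluster GV
  updated: d(C,GV)=12, d(GV,JL)=25
step 3: merge (C,GV) at d=12; branch lengths C→6, GV→1; new cluster CGV
  updated: d(CGV,JL)=167/6
step 4: merge (CGV,JL) at d=167/6; branch lengths CGV→95/12, JL→149/12; new cluster CGJLV
final tree: ((C:6,(G:5,V:5):1):95/12,(J:3/2,L:3/2):149/12)
total length: 121/3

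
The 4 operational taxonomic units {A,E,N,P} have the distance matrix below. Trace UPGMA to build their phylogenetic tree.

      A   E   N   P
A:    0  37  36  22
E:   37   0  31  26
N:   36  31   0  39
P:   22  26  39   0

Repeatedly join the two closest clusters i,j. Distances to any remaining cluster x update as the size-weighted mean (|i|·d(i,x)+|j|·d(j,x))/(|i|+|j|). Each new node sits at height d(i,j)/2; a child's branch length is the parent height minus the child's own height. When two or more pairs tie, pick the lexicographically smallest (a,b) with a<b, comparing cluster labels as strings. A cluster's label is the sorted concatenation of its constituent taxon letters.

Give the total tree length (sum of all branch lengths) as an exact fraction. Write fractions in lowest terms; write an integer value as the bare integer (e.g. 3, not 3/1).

61

step 1: merge (A,P) at d=22; branch lengths A→11, P→11; new cluster AP
  updated: d(AP,E)=63/2, d(AP,N)=75/2
step 2: merge (E,N) at d=31; branch lengths E→31/2, N→31/2; new cluster EN
  updated: d(AP,EN)=69/2
step 3: merge (AP,EN) at d=69/2; branch lengths AP→25/4, EN→7/4; new cluster AENP
final tree: ((A:11,P:11):25/4,(E:31/2,N:31/2):7/4)
total length: 61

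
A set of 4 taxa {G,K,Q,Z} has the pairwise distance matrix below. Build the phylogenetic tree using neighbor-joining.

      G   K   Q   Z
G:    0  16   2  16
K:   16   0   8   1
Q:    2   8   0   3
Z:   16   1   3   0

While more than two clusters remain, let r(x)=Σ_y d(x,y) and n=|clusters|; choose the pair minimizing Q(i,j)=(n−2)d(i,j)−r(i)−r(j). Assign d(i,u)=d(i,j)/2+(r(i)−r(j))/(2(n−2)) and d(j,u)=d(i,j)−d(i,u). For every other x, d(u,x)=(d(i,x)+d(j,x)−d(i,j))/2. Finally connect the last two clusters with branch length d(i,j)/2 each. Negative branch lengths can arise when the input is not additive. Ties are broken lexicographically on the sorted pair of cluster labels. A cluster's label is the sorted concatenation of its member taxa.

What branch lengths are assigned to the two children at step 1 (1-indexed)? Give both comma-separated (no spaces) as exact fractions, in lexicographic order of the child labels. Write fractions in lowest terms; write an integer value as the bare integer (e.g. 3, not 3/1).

iteration 1: select G,Q (d=2, Q=-43); attach at lengths (25/4, -17/4); label the merged cluster GQ
  updated: d(GQ,K)=11, d(GQ,Z)=17/2
iteration 2: select GQ,K (d=11, Q=-41/2); attach at lengths (37/4, 7/4); label the merged cluster GKQ
  updated: d(GKQ,Z)=-3/4
iteration 3: select GKQ,Z (d=-3/4); attach at lengths (-3/8, -3/8); label the merged cluster GKQZ
final tree: (((G:25/4,Q:-17/4):37/4,K:7/4):-3/8,Z:-3/8)
total length: 49/4

25/4,-17/4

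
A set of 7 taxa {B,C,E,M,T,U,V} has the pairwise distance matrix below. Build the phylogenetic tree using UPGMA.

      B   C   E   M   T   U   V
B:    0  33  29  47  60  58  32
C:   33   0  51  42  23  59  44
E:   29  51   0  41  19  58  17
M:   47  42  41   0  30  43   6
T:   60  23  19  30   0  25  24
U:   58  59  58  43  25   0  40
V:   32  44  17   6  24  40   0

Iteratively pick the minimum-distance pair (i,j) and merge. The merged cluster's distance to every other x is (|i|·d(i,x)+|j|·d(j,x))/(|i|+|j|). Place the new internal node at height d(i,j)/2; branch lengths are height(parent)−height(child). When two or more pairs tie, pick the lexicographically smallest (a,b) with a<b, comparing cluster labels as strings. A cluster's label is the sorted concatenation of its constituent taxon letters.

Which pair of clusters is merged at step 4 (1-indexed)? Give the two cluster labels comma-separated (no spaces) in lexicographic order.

B,C

1. join M+V (d=6) ⇒ MV; edges |M|=3, |V|=3
  updated: d(B,MV)=79/2, d(C,MV)=43, d(E,MV)=29, d(MV,T)=27, d(MV,U)=83/2
2. join E+T (d=19) ⇒ ET; edges |E|=19/2, |T|=19/2
  updated: d(B,ET)=89/2, d(C,ET)=37, d(ET,MV)=28, d(ET,U)=83/2
3. join ET+MV (d=28) ⇒ EMTV; edges |ET|=9/2, |MV|=11
  updated: d(B,EMTV)=42, d(C,EMTV)=40, d(EMTV,U)=83/2
4. join B+C (d=33) ⇒ BC; edges |B|=33/2, |C|=33/2
  updated: d(BC,EMTV)=41, d(BC,U)=117/2
5. join BC+EMTV (d=41) ⇒ BCEMTV; edges |BC|=4, |EMTV|=13/2
  updated: d(BCEMTV,U)=283/6
6. join BCEMTV+U (d=283/6) ⇒ BCEMTUV; edges |BCEMTV|=37/12, |U|=283/12
final tree: (((B:33/2,C:33/2):4,((E:19/2,T:19/2):9/2,(M:3,V:3):11):13/2):37/12,U:283/12)
total length: 332/3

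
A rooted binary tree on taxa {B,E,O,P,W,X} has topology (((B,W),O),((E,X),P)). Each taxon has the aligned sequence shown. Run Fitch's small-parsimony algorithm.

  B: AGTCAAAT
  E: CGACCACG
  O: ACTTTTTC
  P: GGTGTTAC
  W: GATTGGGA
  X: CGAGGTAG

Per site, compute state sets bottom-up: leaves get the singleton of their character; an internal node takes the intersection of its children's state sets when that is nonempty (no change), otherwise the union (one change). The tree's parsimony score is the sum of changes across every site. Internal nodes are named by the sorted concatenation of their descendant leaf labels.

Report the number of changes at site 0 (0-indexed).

[col 0] BW: children B:{A}, W:{G} ∪→ {A,G}; cost 1
[col 0] BOW: children BW:{A,G}, O:{A} ∩→ {A}; cost 0
[col 0] EX: children E:{C}, X:{C} ∩→ {C}; cost 0
[col 0] EPX: children EX:{C}, P:{G} ∪→ {C,G}; cost 1
[col 0] BEOPWX: children BOW:{A}, EPX:{C,G} ∪→ {A,C,G}; cost 1
[col 1] BW: children B:{G}, W:{A} ∪→ {A,G}; cost 1
[col 1] BOW: children BW:{A,G}, O:{C} ∪→ {A,C,G}; cost 1
[col 1] EX: children E:{G}, X:{G} ∩→ {G}; cost 0
[col 1] EPX: children EX:{G}, P:{G} ∩→ {G}; cost 0
[col 1] BEOPWX: children BOW:{A,C,G}, EPX:{G} ∩→ {G}; cost 0
[col 2] BW: children B:{T}, W:{T} ∩→ {T}; cost 0
[col 2] BOW: children BW:{T}, O:{T} ∩→ {T}; cost 0
[col 2] EX: children E:{A}, X:{A} ∩→ {A}; cost 0
[col 2] EPX: children EX:{A}, P:{T} ∪→ {A,T}; cost 1
[col 2] BEOPWX: children BOW:{T}, EPX:{A,T} ∩→ {T}; cost 0
[col 3] BW: children B:{C}, W:{T} ∪→ {C,T}; cost 1
[col 3] BOW: children BW:{C,T}, O:{T} ∩→ {T}; cost 0
[col 3] EX: children E:{C}, X:{G} ∪→ {C,G}; cost 1
[col 3] EPX: children EX:{C,G}, P:{G} ∩→ {G}; cost 0
[col 3] BEOPWX: children BOW:{T}, EPX:{G} ∪→ {G,T}; cost 1
[col 4] BW: children B:{A}, W:{G} ∪→ {A,G}; cost 1
[col 4] BOW: children BW:{A,G}, O:{T} ∪→ {A,G,T}; cost 1
[col 4] EX: children E:{C}, X:{G} ∪→ {C,G}; cost 1
[col 4] EPX: children EX:{C,G}, P:{T} ∪→ {C,G,T}; cost 1
[col 4] BEOPWX: children BOW:{A,G,T}, EPX:{C,G,T} ∩→ {G,T}; cost 0
[col 5] BW: children B:{A}, W:{G} ∪→ {A,G}; cost 1
[col 5] BOW: children BW:{A,G}, O:{T} ∪→ {A,G,T}; cost 1
[col 5] EX: children E:{A}, X:{T} ∪→ {A,T}; cost 1
[col 5] EPX: children EX:{A,T}, P:{T} ∩→ {T}; cost 0
[col 5] BEOPWX: children BOW:{A,G,T}, EPX:{T} ∩→ {T}; cost 0
[col 6] BW: children B:{A}, W:{G} ∪→ {A,G}; cost 1
[col 6] BOW: children BW:{A,G}, O:{T} ∪→ {A,G,T}; cost 1
[col 6] EX: children E:{C}, X:{A} ∪→ {A,C}; cost 1
[col 6] EPX: children EX:{A,C}, P:{A} ∩→ {A}; cost 0
[col 6] BEOPWX: children BOW:{A,G,T}, EPX:{A} ∩→ {A}; cost 0
[col 7] BW: children B:{T}, W:{A} ∪→ {A,T}; cost 1
[col 7] BOW: children BW:{A,T}, O:{C} ∪→ {A,C,T}; cost 1
[col 7] EX: children E:{G}, X:{G} ∩→ {G}; cost 0
[col 7] EPX: children EX:{G}, P:{C} ∪→ {C,G}; cost 1
[col 7] BEOPWX: children BOW:{A,C,T}, EPX:{C,G} ∩→ {C}; cost 0
per-site changes: [3, 2, 1, 3, 4, 3, 3, 3]; total = 22

3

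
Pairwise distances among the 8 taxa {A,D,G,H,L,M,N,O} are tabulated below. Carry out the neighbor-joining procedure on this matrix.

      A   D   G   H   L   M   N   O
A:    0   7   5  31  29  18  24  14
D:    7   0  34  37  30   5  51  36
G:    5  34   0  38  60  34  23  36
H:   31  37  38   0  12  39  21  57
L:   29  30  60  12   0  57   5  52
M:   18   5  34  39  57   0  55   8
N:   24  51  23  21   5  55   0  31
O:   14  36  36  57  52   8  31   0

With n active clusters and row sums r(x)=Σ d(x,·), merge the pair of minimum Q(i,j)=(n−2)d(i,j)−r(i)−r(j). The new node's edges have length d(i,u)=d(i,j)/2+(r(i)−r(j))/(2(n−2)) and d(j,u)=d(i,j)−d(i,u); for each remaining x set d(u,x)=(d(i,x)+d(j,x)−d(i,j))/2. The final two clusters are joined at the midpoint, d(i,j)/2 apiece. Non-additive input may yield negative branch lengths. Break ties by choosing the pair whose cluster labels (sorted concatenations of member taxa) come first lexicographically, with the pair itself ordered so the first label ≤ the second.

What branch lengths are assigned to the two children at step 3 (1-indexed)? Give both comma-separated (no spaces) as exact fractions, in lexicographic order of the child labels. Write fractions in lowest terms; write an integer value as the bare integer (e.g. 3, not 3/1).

1. join L+N (d=5, Q=-425) ⇒ LN; edges |L|=65/12, |N|=-5/12
  updated: d(A,LN)=24, d(D,LN)=38, d(G,LN)=39, d(H,LN)=14, d(LN,M)=107/2, d(LN,O)=39
2. join H+LN (d=14, Q=-707/2) ⇒ HLN; edges |H|=157/20, |LN|=123/20
  updated: d(A,HLN)=41/2, d(D,HLN)=61/2, d(G,HLN)=63/2, d(HLN,M)=157/4, d(HLN,O)=41
3. join M+O (d=8, Q=-829/4) ⇒ MO; edges |M|=5/32, |O|=251/32
  updated: d(A,MO)=12, d(D,MO)=33/2, d(G,MO)=31, d(HLN,MO)=289/8
4. join D+MO (d=33/2, Q=-1073/8) ⇒ DMO; edges |D|=335/48, |MO|=457/48
  updated: d(A,DMO)=5/4, d(DMO,G)=97/4, d(DMO,HLN)=401/16
5. join A+G (d=5, Q=-155/2) ⇒ AG; edges |A|=-6, |G|=11
  updated: d(AG,DMO)=41/4, d(AG,HLN)=47/2
6. join AG+DMO (d=41/4, Q=-941/16) ⇒ ADGMO; edges |AG|=139/32, |DMO|=189/32
  updated: d(ADGMO,HLN)=613/32
7. join ADGMO+HLN (d=613/32) ⇒ ADGHLMNO; edges |ADGMO|=613/64, |HLN|=613/64
final tree: (((A:-6,G:11):139/32,(D:335/48,(M:5/32,O:251/32):457/48):189/32):613/64,(H:157/20,(L:65/12,N:-5/12):123/20):613/64)
total length: 2493/32

5/32,251/32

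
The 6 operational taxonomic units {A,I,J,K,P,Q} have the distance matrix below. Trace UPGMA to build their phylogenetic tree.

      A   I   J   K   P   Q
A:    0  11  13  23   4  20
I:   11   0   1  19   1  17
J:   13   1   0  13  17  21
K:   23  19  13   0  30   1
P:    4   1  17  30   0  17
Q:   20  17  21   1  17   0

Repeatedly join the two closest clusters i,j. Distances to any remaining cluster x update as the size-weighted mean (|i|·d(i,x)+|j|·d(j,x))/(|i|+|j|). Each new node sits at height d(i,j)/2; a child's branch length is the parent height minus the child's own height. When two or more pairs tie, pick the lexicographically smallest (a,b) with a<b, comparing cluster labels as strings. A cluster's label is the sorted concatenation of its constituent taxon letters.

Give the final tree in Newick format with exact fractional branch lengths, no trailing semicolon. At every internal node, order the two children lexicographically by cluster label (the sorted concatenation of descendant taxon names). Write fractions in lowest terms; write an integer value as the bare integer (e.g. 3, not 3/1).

1. join I+J (d=1) ⇒ IJ; edges |I|=1/2, |J|=1/2
  updated: d(A,IJ)=12, d(IJ,K)=16, d(IJ,P)=9, d(IJ,Q)=19
2. join K+Q (d=1) ⇒ KQ; edges |K|=1/2, |Q|=1/2
  updated: d(A,KQ)=43/2, d(IJ,KQ)=35/2, d(KQ,P)=47/2
3. join A+P (d=4) ⇒ AP; edges |A|=2, |P|=2
  updated: d(AP,IJ)=21/2, d(AP,KQ)=45/2
4. join AP+IJ (d=21/2) ⇒ AIJP; edges |AP|=13/4, |IJ|=19/4
  updated: d(AIJP,KQ)=20
5. join AIJP+KQ (d=20) ⇒ AIJKPQ; edges |AIJP|=19/4, |KQ|=19/2
final tree: (((A:2,P:2):13/4,(I:1/2,J:1/2):19/4):19/4,(K:1/2,Q:1/2):19/2)
total length: 113/4

(((A:2,P:2):13/4,(I:1/2,J:1/2):19/4):19/4,(K:1/2,Q:1/2):19/2)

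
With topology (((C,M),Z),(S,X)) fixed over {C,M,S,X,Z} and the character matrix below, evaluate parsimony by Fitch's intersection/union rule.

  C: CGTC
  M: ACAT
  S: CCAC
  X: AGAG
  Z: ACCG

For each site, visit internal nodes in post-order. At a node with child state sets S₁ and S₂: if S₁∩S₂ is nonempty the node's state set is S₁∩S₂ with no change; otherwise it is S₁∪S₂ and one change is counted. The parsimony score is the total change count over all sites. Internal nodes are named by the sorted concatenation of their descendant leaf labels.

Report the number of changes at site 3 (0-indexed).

3

[col 0] CM: children C:{C}, M:{A} ∪→ {A,C}; cost 1
[col 0] CMZ: children CM:{A,C}, Z:{A} ∩→ {A}; cost 0
[col 0] SX: children S:{C}, X:{A} ∪→ {A,C}; cost 1
[col 0] CMSXZ: children CMZ:{A}, SX:{A,C} ∩→ {A}; cost 0
[col 1] CM: children C:{G}, M:{C} ∪→ {C,G}; cost 1
[col 1] CMZ: children CM:{C,G}, Z:{C} ∩→ {C}; cost 0
[col 1] SX: children S:{C}, X:{G} ∪→ {C,G}; cost 1
[col 1] CMSXZ: children CMZ:{C}, SX:{C,G} ∩→ {C}; cost 0
[col 2] CM: children C:{T}, M:{A} ∪→ {A,T}; cost 1
[col 2] CMZ: children CM:{A,T}, Z:{C} ∪→ {A,C,T}; cost 1
[col 2] SX: children S:{A}, X:{A} ∩→ {A}; cost 0
[col 2] CMSXZ: children CMZ:{A,C,T}, SX:{A} ∩→ {A}; cost 0
[col 3] CM: children C:{C}, M:{T} ∪→ {C,T}; cost 1
[col 3] CMZ: children CM:{C,T}, Z:{G} ∪→ {C,G,T}; cost 1
[col 3] SX: children S:{C}, X:{G} ∪→ {C,G}; cost 1
[col 3] CMSXZ: children CMZ:{C,G,T}, SX:{C,G} ∩→ {C,G}; cost 0
per-site changes: [2, 2, 2, 3]; total = 9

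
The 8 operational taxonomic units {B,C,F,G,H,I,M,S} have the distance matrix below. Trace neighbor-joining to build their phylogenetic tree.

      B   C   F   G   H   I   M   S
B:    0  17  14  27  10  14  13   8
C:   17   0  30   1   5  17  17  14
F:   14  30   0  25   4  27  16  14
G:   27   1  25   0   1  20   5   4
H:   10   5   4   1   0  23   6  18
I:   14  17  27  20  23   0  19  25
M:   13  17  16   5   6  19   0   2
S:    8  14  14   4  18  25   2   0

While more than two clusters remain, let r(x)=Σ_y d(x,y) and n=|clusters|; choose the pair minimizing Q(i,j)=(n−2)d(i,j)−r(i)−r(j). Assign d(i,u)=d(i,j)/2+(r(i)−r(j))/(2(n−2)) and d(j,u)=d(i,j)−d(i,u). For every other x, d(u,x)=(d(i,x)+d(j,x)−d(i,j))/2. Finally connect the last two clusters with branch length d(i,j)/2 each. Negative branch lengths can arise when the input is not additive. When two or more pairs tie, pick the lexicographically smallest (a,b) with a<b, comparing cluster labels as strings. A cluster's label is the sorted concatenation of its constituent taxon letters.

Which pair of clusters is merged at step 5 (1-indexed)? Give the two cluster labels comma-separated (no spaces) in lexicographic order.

step 1: merge (C,G) at d=1, Q=-178; branch lengths C→2, G→-1; new cluster CG
  updated: d(B,CG)=43/2, d(CG,F)=27, d(CG,H)=5/2, d(CG,I)=18, d(CG,M)=21/2, d(CG,S)=17/2
step 2: merge (F,H) at d=4, Q=-291/2; branch lengths F→117/20, H→-37/20; new cluster FH
  updated: d(B,FH)=10, d(CG,FH)=51/4, d(FH,I)=23, d(FH,M)=9, d(FH,S)=14
step 3: merge (B,I) at d=14, Q=-219/2; branch lengths B→47/16, I→177/16; new cluster BI
  updated: d(BI,CG)=51/4, d(BI,FH)=19/2, d(BI,M)=9, d(BI,S)=19/2
step 4: merge (M,S) at d=2, Q=-117/2; branch lengths M→5/12, S→19/12; new cluster MS
  updated: d(BI,MS)=33/4, d(CG,MS)=17/2, d(FH,MS)=21/2
step 5: merge (BI,FH) at d=19/2, Q=-177/4; branch lengths BI→67/16, FH→85/16; new cluster BFHI
  updated: d(BFHI,CG)=8, d(BFHI,MS)=37/8
step 6: merge (BFHI,CG) at d=8, Q=-169/8; branch lengths BFHI→33/16, CG→95/16; new cluster BCFGHI
  updated: d(BCFGHI,MS)=41/16
step 7: merge (BCFGHI,MS) at d=41/16; branch lengths BCFGHI→41/32, MS→41/32; new cluster BCFGHIMS
final tree: ((((B:47/16,I:177/16):67/16,(F:117/20,H:-37/20):85/16):33/16,(C:2,G:-1):95/16):41/32,(M:5/12,S:19/12):41/32)
total length: 657/16

BI,FH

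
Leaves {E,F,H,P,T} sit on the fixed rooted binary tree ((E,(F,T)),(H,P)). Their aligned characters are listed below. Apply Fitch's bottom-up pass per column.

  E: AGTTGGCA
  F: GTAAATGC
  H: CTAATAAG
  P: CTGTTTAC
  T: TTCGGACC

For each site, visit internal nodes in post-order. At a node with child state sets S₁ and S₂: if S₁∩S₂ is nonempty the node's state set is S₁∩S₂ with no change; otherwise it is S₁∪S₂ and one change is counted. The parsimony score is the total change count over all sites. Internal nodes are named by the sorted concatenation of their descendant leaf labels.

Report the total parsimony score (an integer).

19

FT@0: {G} ∪ {T} = {G,T} (union, +1)
EFT@0: {A} ∪ {G,T} = {A,G,T} (union, +1)
HP@0: {C} ∩ {C} = {C} (intersection, +0)
EFHPT@0: {A,G,T} ∪ {C} = {A,C,G,T} (union, +1)
FT@1: {T} ∩ {T} = {T} (intersection, +0)
EFT@1: {G} ∪ {T} = {G,T} (union, +1)
HP@1: {T} ∩ {T} = {T} (intersection, +0)
EFHPT@1: {G,T} ∩ {T} = {T} (intersection, +0)
FT@2: {A} ∪ {C} = {A,C} (union, +1)
EFT@2: {T} ∪ {A,C} = {A,C,T} (union, +1)
HP@2: {A} ∪ {G} = {A,G} (union, +1)
EFHPT@2: {A,C,T} ∩ {A,G} = {A} (intersection, +0)
FT@3: {A} ∪ {G} = {A,G} (union, +1)
EFT@3: {T} ∪ {A,G} = {A,G,T} (union, +1)
HP@3: {A} ∪ {T} = {A,T} (union, +1)
EFHPT@3: {A,G,T} ∩ {A,T} = {A,T} (intersection, +0)
FT@4: {A} ∪ {G} = {A,G} (union, +1)
EFT@4: {G} ∩ {A,G} = {G} (intersection, +0)
HP@4: {T} ∩ {T} = {T} (intersection, +0)
EFHPT@4: {G} ∪ {T} = {G,T} (union, +1)
FT@5: {T} ∪ {A} = {A,T} (union, +1)
EFT@5: {G} ∪ {A,T} = {A,G,T} (union, +1)
HP@5: {A} ∪ {T} = {A,T} (union, +1)
EFHPT@5: {A,G,T} ∩ {A,T} = {A,T} (intersection, +0)
FT@6: {G} ∪ {C} = {C,G} (union, +1)
EFT@6: {C} ∩ {C,G} = {C} (intersection, +0)
HP@6: {A} ∩ {A} = {A} (intersection, +0)
EFHPT@6: {C} ∪ {A} = {A,C} (union, +1)
FT@7: {C} ∩ {C} = {C} (intersection, +0)
EFT@7: {A} ∪ {C} = {A,C} (union, +1)
HP@7: {G} ∪ {C} = {C,G} (union, +1)
EFHPT@7: {A,C} ∩ {C,G} = {C} (intersection, +0)
per-site changes: [3, 1, 3, 3, 2, 3, 2, 2]; total = 19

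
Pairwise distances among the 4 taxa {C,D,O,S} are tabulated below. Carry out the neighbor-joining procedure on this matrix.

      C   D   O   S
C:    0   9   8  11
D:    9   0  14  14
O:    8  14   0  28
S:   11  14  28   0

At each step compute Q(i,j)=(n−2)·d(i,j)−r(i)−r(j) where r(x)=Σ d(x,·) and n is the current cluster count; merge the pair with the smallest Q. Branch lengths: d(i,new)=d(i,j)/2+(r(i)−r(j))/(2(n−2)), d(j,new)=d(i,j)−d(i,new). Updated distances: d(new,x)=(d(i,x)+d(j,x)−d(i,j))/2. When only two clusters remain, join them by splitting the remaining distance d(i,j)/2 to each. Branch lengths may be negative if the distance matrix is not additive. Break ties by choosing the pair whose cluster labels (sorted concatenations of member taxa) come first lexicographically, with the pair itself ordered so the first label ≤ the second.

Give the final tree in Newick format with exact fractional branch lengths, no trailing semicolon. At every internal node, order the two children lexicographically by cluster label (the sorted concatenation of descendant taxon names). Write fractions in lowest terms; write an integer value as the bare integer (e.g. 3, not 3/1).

(((C:-3/2,O:19/2):9/2,D:3):11/2,S:11/2)

iteration 1: select C,O (d=8, Q=-62); attach at lengths (-3/2, 19/2); label the merged cluster CO
  updated: d(CO,D)=15/2, d(CO,S)=31/2
iteration 2: select CO,D (d=15/2, Q=-37); attach at lengths (9/2, 3); label the merged cluster CDO
  updated: d(CDO,S)=11
iteration 3: select CDO,S (d=11); attach at lengths (11/2, 11/2); label the merged cluster CDOS
final tree: (((C:-3/2,O:19/2):9/2,D:3):11/2,S:11/2)
total length: 53/2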